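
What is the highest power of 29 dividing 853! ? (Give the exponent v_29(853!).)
v_29(853!) = 30

Legendre's formula: v_p(n!) = Σ_{k ≥ 1} ⌊n / p^k⌋. For p = 29, n = 853, the terms are:
  ⌊853/29^1⌋ = ⌊853/29⌋ = 29
  ⌊853/29^2⌋ = ⌊853/841⌋ = 1
(the next term ⌊853/29^3⌋ = 0, terminating the sum). Summing: v_29(853!) = 29 + 1 = 30.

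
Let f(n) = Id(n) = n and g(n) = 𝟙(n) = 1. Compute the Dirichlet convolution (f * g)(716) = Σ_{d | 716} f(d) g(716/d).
(Id * 𝟙)(716) = 1260

Divisors of 716: [1, 2, 4, 179, 358, 716]. For each d | 716:
  d = 1: Id(1) · 𝟙(716/1) = 1 · 1 = 1
  d = 2: Id(2) · 𝟙(716/2) = 2 · 1 = 2
  d = 4: Id(4) · 𝟙(716/4) = 4 · 1 = 4
  d = 179: Id(179) · 𝟙(716/179) = 179 · 1 = 179
  d = 358: Id(358) · 𝟙(716/358) = 358 · 1 = 358
  d = 716: Id(716) · 𝟙(716/716) = 716 · 1 = 716
Summing: (Id * 𝟙)(716) = 1 + 2 + 4 + 179 + 358 + 716 = 1260.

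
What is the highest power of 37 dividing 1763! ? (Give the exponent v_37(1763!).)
v_37(1763!) = 48

Legendre's formula: v_p(n!) = Σ_{k ≥ 1} ⌊n / p^k⌋. For p = 37, n = 1763, the terms are:
  ⌊1763/37^1⌋ = ⌊1763/37⌋ = 47
  ⌊1763/37^2⌋ = ⌊1763/1369⌋ = 1
(the next term ⌊1763/37^3⌋ = 0, terminating the sum). Summing: v_37(1763!) = 47 + 1 = 48.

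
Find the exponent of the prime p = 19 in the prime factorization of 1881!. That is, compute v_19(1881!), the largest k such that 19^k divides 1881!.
v_19(1881!) = 104

Legendre's formula: v_p(n!) = Σ_{k ≥ 1} ⌊n / p^k⌋. For p = 19, n = 1881, the terms are:
  ⌊1881/19^1⌋ = ⌊1881/19⌋ = 99
  ⌊1881/19^2⌋ = ⌊1881/361⌋ = 5
(the next term ⌊1881/19^3⌋ = 0, terminating the sum). Summing: v_19(1881!) = 99 + 5 = 104.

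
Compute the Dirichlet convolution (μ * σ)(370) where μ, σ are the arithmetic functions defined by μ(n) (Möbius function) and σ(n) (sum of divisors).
(μ * σ)(370) = 370

Divisors of 370: [1, 2, 5, 10, 37, 74, 185, 370]. For each d | 370:
  d = 1: μ(1) · σ(370/1) = 1 · 684 = 684
  d = 2: μ(2) · σ(370/2) = -1 · 228 = -228
  d = 5: μ(5) · σ(370/5) = -1 · 114 = -114
  d = 10: μ(10) · σ(370/10) = 1 · 38 = 38
  d = 37: μ(37) · σ(370/37) = -1 · 18 = -18
  d = 74: μ(74) · σ(370/74) = 1 · 6 = 6
  d = 185: μ(185) · σ(370/185) = 1 · 3 = 3
  d = 370: μ(370) · σ(370/370) = -1 · 1 = -1
Summing: (μ * σ)(370) = 684 + -228 + -114 + 38 + -18 + 6 + 3 + -1 = 370.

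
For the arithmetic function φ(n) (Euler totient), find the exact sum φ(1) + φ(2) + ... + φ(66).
Σ_{n ≤ 66} φ(n) = 1328

Compute φ(n) for each 1 ≤ n ≤ 66: φ(1) = 1, φ(2) = 1, φ(3) = 2, φ(4) = 2, φ(5) = 4, φ(6) = 2, φ(7) = 6, φ(8) = 4, φ(9) = 6, φ(10) = 4, φ(11) = 10, φ(12) = 4, φ(13) = 12, φ(14) = 6, φ(15) = 8, φ(16) = 8, φ(17) = 16, φ(18) = 6, φ(19) = 18, φ(20) = 8, φ(21) = 12, φ(22) = 10, φ(23) = 22, φ(24) = 8, φ(25) = 20, φ(26) = 12, φ(27) = 18, φ(28) = 12, φ(29) = 28, φ(30) = 8, φ(31) = 30, φ(32) = 16, φ(33) = 20, φ(34) = 16, φ(35) = 24, φ(36) = 12, φ(37) = 36, φ(38) = 18, φ(39) = 24, φ(40) = 16, φ(41) = 40, φ(42) = 12, φ(43) = 42, φ(44) = 20, φ(45) = 24, φ(46) = 22, φ(47) = 46, φ(48) = 16, φ(49) = 42, φ(50) = 20, φ(51) = 32, φ(52) = 24, φ(53) = 52, φ(54) = 18, φ(55) = 40, φ(56) = 24, φ(57) = 36, φ(58) = 28, φ(59) = 58, φ(60) = 16, φ(61) = 60, φ(62) = 30, φ(63) = 36, φ(64) = 32, φ(65) = 48, φ(66) = 20. Summing all 66 values: 1328. (Average order: Σ_{n ≤ x} φ(n) ~ (3/π²) x². For x = 66, (3/π²)·66² ≈ 1324.07.)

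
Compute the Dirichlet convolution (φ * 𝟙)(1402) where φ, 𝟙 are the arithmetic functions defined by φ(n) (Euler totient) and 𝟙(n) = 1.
(φ * 𝟙)(1402) = 1402

Divisors of 1402: [1, 2, 701, 1402]. For each d | 1402:
  d = 1: φ(1) · 𝟙(1402/1) = 1 · 1 = 1
  d = 2: φ(2) · 𝟙(1402/2) = 1 · 1 = 1
  d = 701: φ(701) · 𝟙(1402/701) = 700 · 1 = 700
  d = 1402: φ(1402) · 𝟙(1402/1402) = 700 · 1 = 700
Summing: (φ * 𝟙)(1402) = 1 + 1 + 700 + 700 = 1402.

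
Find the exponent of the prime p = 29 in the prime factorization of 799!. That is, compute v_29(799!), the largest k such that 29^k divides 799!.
v_29(799!) = 27

Legendre's formula: v_p(n!) = Σ_{k ≥ 1} ⌊n / p^k⌋. For p = 29, n = 799, the terms are:
  ⌊799/29^1⌋ = ⌊799/29⌋ = 27
(the next term ⌊799/29^2⌋ = 0, terminating the sum). Summing: v_29(799!) = 27 = 27.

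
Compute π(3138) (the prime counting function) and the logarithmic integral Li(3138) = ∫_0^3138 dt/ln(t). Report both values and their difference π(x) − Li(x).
π(3138) = 446;  Li(3138) ≈ 459.95;  π(x) − Li(x) ≈ -13.95.

Direct count of primes ≤ 3138 gives π(3138) = 446. Numerical evaluation of the logarithmic integral gives Li(3138) ≈ 459.95. The difference π(x) − Li(x) ≈ -13.95 is typically negative for small/moderate x (Li(x) overestimates), though Littlewood's theorem shows this sign changes infinitely often.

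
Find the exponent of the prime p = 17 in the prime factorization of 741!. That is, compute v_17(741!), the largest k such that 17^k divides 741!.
v_17(741!) = 45

Legendre's formula: v_p(n!) = Σ_{k ≥ 1} ⌊n / p^k⌋. For p = 17, n = 741, the terms are:
  ⌊741/17^1⌋ = ⌊741/17⌋ = 43
  ⌊741/17^2⌋ = ⌊741/289⌋ = 2
(the next term ⌊741/17^3⌋ = 0, terminating the sum). Summing: v_17(741!) = 43 + 2 = 45.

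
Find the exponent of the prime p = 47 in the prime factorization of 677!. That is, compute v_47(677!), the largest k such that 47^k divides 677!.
v_47(677!) = 14

Legendre's formula: v_p(n!) = Σ_{k ≥ 1} ⌊n / p^k⌋. For p = 47, n = 677, the terms are:
  ⌊677/47^1⌋ = ⌊677/47⌋ = 14
(the next term ⌊677/47^2⌋ = 0, terminating the sum). Summing: v_47(677!) = 14 = 14.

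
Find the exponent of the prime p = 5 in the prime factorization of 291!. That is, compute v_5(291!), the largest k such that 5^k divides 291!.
v_5(291!) = 71

Legendre's formula: v_p(n!) = Σ_{k ≥ 1} ⌊n / p^k⌋. For p = 5, n = 291, the terms are:
  ⌊291/5^1⌋ = ⌊291/5⌋ = 58
  ⌊291/5^2⌋ = ⌊291/25⌋ = 11
  ⌊291/5^3⌋ = ⌊291/125⌋ = 2
(the next term ⌊291/5^4⌋ = 0, terminating the sum). Summing: v_5(291!) = 58 + 11 + 2 = 71.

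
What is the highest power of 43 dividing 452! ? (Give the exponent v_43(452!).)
v_43(452!) = 10

Legendre's formula: v_p(n!) = Σ_{k ≥ 1} ⌊n / p^k⌋. For p = 43, n = 452, the terms are:
  ⌊452/43^1⌋ = ⌊452/43⌋ = 10
(the next term ⌊452/43^2⌋ = 0, terminating the sum). Summing: v_43(452!) = 10 = 10.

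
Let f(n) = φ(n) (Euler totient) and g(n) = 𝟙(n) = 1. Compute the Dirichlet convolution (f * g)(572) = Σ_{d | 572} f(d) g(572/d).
(φ * 𝟙)(572) = 572

Divisors of 572: [1, 2, 4, 11, 13, 22, 26, 44, 52, 143, 286, 572]. For each d | 572:
  d = 1: φ(1) · 𝟙(572/1) = 1 · 1 = 1
  d = 2: φ(2) · 𝟙(572/2) = 1 · 1 = 1
  d = 4: φ(4) · 𝟙(572/4) = 2 · 1 = 2
  d = 11: φ(11) · 𝟙(572/11) = 10 · 1 = 10
  d = 13: φ(13) · 𝟙(572/13) = 12 · 1 = 12
  d = 22: φ(22) · 𝟙(572/22) = 10 · 1 = 10
  d = 26: φ(26) · 𝟙(572/26) = 12 · 1 = 12
  d = 44: φ(44) · 𝟙(572/44) = 20 · 1 = 20
  d = 52: φ(52) · 𝟙(572/52) = 24 · 1 = 24
  d = 143: φ(143) · 𝟙(572/143) = 120 · 1 = 120
  d = 286: φ(286) · 𝟙(572/286) = 120 · 1 = 120
  d = 572: φ(572) · 𝟙(572/572) = 240 · 1 = 240
Summing: (φ * 𝟙)(572) = 1 + 1 + 2 + 10 + 12 + 10 + 12 + 20 + 24 + 120 + 120 + 240 = 572.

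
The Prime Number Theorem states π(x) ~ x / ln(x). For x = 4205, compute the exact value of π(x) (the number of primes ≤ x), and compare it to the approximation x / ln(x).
π(4205) = 575;  x/ln(x) ≈ 503.95;  relative error ≈ 12.36%.

Directly count primes up to 4205: π(4205) = 575. The PNT approximation gives 4205/ln(4205) ≈ 4205/8.34403 ≈ 503.95. Relative error (π(x) − x/ln(x)) / π(x) ≈ 12.36%; the approximation is known to undercount slightly (Li(x) is a better estimate).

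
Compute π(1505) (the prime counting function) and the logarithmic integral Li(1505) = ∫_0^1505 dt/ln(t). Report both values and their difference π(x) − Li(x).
π(1505) = 239;  Li(1505) ≈ 248.50;  π(x) − Li(x) ≈ -9.50.

Direct count of primes ≤ 1505 gives π(1505) = 239. Numerical evaluation of the logarithmic integral gives Li(1505) ≈ 248.50. The difference π(x) − Li(x) ≈ -9.50 is typically negative for small/moderate x (Li(x) overestimates), though Littlewood's theorem shows this sign changes infinitely often.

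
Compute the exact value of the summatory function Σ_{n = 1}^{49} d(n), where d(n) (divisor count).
Σ_{n ≤ 49} d(n) = 201

Compute d(n) for each 1 ≤ n ≤ 49: d(1) = 1, d(2) = 2, d(3) = 2, d(4) = 3, d(5) = 2, d(6) = 4, d(7) = 2, d(8) = 4, d(9) = 3, d(10) = 4, d(11) = 2, d(12) = 6, d(13) = 2, d(14) = 4, d(15) = 4, d(16) = 5, d(17) = 2, d(18) = 6, d(19) = 2, d(20) = 6, d(21) = 4, d(22) = 4, d(23) = 2, d(24) = 8, d(25) = 3, d(26) = 4, d(27) = 4, d(28) = 6, d(29) = 2, d(30) = 8, d(31) = 2, d(32) = 6, d(33) = 4, d(34) = 4, d(35) = 4, d(36) = 9, d(37) = 2, d(38) = 4, d(39) = 4, d(40) = 8, d(41) = 2, d(42) = 8, d(43) = 2, d(44) = 6, d(45) = 6, d(46) = 4, d(47) = 2, d(48) = 10, d(49) = 3. Summing all 49 values: 201. (Dirichlet's divisor formula: Σ_{n ≤ x} d(n) = x ln(x) + (2γ − 1) x + O(√x). For x = 49, the asymptotic estimate is ≈ 198.27.)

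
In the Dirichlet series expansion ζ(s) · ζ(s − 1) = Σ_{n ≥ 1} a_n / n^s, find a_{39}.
σ(39) = 56

In the product (Σ m^0/m^s)(Σ k / k^s) = Σ (Σ_{d | n} d) / n^s, the coefficient of 1/n^s is σ(n) = Σ_{d | n} d. For n = 39, divisors are [1, 3, 13, 39]; summing: σ(39) = 56.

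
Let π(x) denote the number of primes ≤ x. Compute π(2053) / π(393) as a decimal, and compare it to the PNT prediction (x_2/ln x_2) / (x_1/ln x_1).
π(2053)/π(393) = 310/77 ≈ 4.0260;  PNT prediction ≈ 4.0916.

π(393) = 77 and π(2053) = 310, so π(2053)/π(393) ≈ 4.0260. The PNT-predicted ratio is (2053/ln(2053)) / (393/ln(393)) ≈ 4.0916. The two agree to within a few percent, as expected.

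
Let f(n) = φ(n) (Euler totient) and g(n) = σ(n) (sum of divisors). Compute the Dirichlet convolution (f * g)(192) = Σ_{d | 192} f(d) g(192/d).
(φ * σ)(192) = 2688

Divisors of 192: [1, 2, 3, 4, 6, 8, 12, 16, 24, 32, 48, 64, 96, 192]. For each d | 192:
  d = 1: φ(1) · σ(192/1) = 1 · 508 = 508
  d = 2: φ(2) · σ(192/2) = 1 · 252 = 252
  d = 3: φ(3) · σ(192/3) = 2 · 127 = 254
  d = 4: φ(4) · σ(192/4) = 2 · 124 = 248
  d = 6: φ(6) · σ(192/6) = 2 · 63 = 126
  d = 8: φ(8) · σ(192/8) = 4 · 60 = 240
  d = 12: φ(12) · σ(192/12) = 4 · 31 = 124
  d = 16: φ(16) · σ(192/16) = 8 · 28 = 224
  d = 24: φ(24) · σ(192/24) = 8 · 15 = 120
  d = 32: φ(32) · σ(192/32) = 16 · 12 = 192
  d = 48: φ(48) · σ(192/48) = 16 · 7 = 112
  d = 64: φ(64) · σ(192/64) = 32 · 4 = 128
  d = 96: φ(96) · σ(192/96) = 32 · 3 = 96
  d = 192: φ(192) · σ(192/192) = 64 · 1 = 64
Summing: (φ * σ)(192) = 508 + 252 + 254 + 248 + 126 + 240 + 124 + 224 + 120 + 192 + 112 + 128 + 96 + 64 = 2688.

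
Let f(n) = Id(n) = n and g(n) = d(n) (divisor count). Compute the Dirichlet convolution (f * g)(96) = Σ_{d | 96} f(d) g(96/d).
(Id * d)(96) = 600

Divisors of 96: [1, 2, 3, 4, 6, 8, 12, 16, 24, 32, 48, 96]. For each d | 96:
  d = 1: Id(1) · d(96/1) = 1 · 12 = 12
  d = 2: Id(2) · d(96/2) = 2 · 10 = 20
  d = 3: Id(3) · d(96/3) = 3 · 6 = 18
  d = 4: Id(4) · d(96/4) = 4 · 8 = 32
  d = 6: Id(6) · d(96/6) = 6 · 5 = 30
  d = 8: Id(8) · d(96/8) = 8 · 6 = 48
  d = 12: Id(12) · d(96/12) = 12 · 4 = 48
  d = 16: Id(16) · d(96/16) = 16 · 4 = 64
  d = 24: Id(24) · d(96/24) = 24 · 3 = 72
  d = 32: Id(32) · d(96/32) = 32 · 2 = 64
  d = 48: Id(48) · d(96/48) = 48 · 2 = 96
  d = 96: Id(96) · d(96/96) = 96 · 1 = 96
Summing: (Id * d)(96) = 12 + 20 + 18 + 32 + 30 + 48 + 48 + 64 + 72 + 64 + 96 + 96 = 600.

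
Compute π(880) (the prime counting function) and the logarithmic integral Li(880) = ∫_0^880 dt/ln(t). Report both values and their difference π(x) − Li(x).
π(880) = 151;  Li(880) ≈ 160.08;  π(x) − Li(x) ≈ -9.08.

Direct count of primes ≤ 880 gives π(880) = 151. Numerical evaluation of the logarithmic integral gives Li(880) ≈ 160.08. The difference π(x) − Li(x) ≈ -9.08 is typically negative for small/moderate x (Li(x) overestimates), though Littlewood's theorem shows this sign changes infinitely often.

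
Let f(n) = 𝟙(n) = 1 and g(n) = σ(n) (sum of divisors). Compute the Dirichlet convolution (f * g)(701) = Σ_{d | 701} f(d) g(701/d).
(𝟙 * σ)(701) = 703

Divisors of 701: [1, 701]. For each d | 701:
  d = 1: 𝟙(1) · σ(701/1) = 1 · 702 = 702
  d = 701: 𝟙(701) · σ(701/701) = 1 · 1 = 1
Summing: (𝟙 * σ)(701) = 702 + 1 = 703.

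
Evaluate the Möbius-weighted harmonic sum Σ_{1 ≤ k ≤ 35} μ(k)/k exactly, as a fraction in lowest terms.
Σ μ(k)/k = 2562470143/100280245065

Values of μ(k) for 1 ≤ k ≤ 35: μ(1) = 1, μ(2) = -1, μ(3) = -1, μ(5) = -1, μ(6) = 1, μ(7) = -1, μ(10) = 1, μ(11) = -1, μ(13) = -1, μ(14) = 1, μ(15) = 1, μ(17) = -1, μ(19) = -1, μ(21) = 1, μ(22) = 1, μ(23) = -1, μ(26) = 1, μ(29) = -1, μ(30) = -1, μ(31) = -1, μ(33) = 1, μ(34) = 1, μ(35) = 1, with μ = 0 on non-squarefree integers. Summing μ(k)/k for k where μ(k) ≠ 0 gives 2562470143/100280245065 ≈ 0.0256. (PNT ⟺ this sum → 0 as n → ∞.)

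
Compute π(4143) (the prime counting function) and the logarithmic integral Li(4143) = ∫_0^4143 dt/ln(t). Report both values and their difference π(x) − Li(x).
π(4143) = 570;  Li(4143) ≈ 582.57;  π(x) − Li(x) ≈ -12.57.

Direct count of primes ≤ 4143 gives π(4143) = 570. Numerical evaluation of the logarithmic integral gives Li(4143) ≈ 582.57. The difference π(x) − Li(x) ≈ -12.57 is typically negative for small/moderate x (Li(x) overestimates), though Littlewood's theorem shows this sign changes infinitely often.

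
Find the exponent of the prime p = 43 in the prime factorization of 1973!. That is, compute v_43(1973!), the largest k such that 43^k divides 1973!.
v_43(1973!) = 46

Legendre's formula: v_p(n!) = Σ_{k ≥ 1} ⌊n / p^k⌋. For p = 43, n = 1973, the terms are:
  ⌊1973/43^1⌋ = ⌊1973/43⌋ = 45
  ⌊1973/43^2⌋ = ⌊1973/1849⌋ = 1
(the next term ⌊1973/43^3⌋ = 0, terminating the sum). Summing: v_43(1973!) = 45 + 1 = 46.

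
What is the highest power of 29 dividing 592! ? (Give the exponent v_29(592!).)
v_29(592!) = 20

Legendre's formula: v_p(n!) = Σ_{k ≥ 1} ⌊n / p^k⌋. For p = 29, n = 592, the terms are:
  ⌊592/29^1⌋ = ⌊592/29⌋ = 20
(the next term ⌊592/29^2⌋ = 0, terminating the sum). Summing: v_29(592!) = 20 = 20.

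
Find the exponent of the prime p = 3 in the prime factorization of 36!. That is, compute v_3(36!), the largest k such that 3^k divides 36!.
v_3(36!) = 17

Legendre's formula: v_p(n!) = Σ_{k ≥ 1} ⌊n / p^k⌋. For p = 3, n = 36, the terms are:
  ⌊36/3^1⌋ = ⌊36/3⌋ = 12
  ⌊36/3^2⌋ = ⌊36/9⌋ = 4
  ⌊36/3^3⌋ = ⌊36/27⌋ = 1
(the next term ⌊36/3^4⌋ = 0, terminating the sum). Summing: v_3(36!) = 12 + 4 + 1 = 17.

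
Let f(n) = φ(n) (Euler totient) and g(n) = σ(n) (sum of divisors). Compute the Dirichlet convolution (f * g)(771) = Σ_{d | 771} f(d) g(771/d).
(φ * σ)(771) = 3084

Divisors of 771: [1, 3, 257, 771]. For each d | 771:
  d = 1: φ(1) · σ(771/1) = 1 · 1032 = 1032
  d = 3: φ(3) · σ(771/3) = 2 · 258 = 516
  d = 257: φ(257) · σ(771/257) = 256 · 4 = 1024
  d = 771: φ(771) · σ(771/771) = 512 · 1 = 512
Summing: (φ * σ)(771) = 1032 + 516 + 1024 + 512 = 3084.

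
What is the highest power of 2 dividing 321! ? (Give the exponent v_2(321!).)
v_2(321!) = 318

Legendre's formula: v_p(n!) = Σ_{k ≥ 1} ⌊n / p^k⌋. For p = 2, n = 321, the terms are:
  ⌊321/2^1⌋ = ⌊321/2⌋ = 160
  ⌊321/2^2⌋ = ⌊321/4⌋ = 80
  ⌊321/2^3⌋ = ⌊321/8⌋ = 40
  ⌊321/2^4⌋ = ⌊321/16⌋ = 20
  ⌊321/2^5⌋ = ⌊321/32⌋ = 10
  ⌊321/2^6⌋ = ⌊321/64⌋ = 5
  ⌊321/2^7⌋ = ⌊321/128⌋ = 2
  ⌊321/2^8⌋ = ⌊321/256⌋ = 1
(the next term ⌊321/2^9⌋ = 0, terminating the sum). Summing: v_2(321!) = 160 + 80 + 40 + 20 + 10 + 5 + 2 + 1 = 318.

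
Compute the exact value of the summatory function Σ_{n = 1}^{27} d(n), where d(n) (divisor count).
Σ_{n ≤ 27} d(n) = 95

Compute d(n) for each 1 ≤ n ≤ 27: d(1) = 1, d(2) = 2, d(3) = 2, d(4) = 3, d(5) = 2, d(6) = 4, d(7) = 2, d(8) = 4, d(9) = 3, d(10) = 4, d(11) = 2, d(12) = 6, d(13) = 2, d(14) = 4, d(15) = 4, d(16) = 5, d(17) = 2, d(18) = 6, d(19) = 2, d(20) = 6, d(21) = 4, d(22) = 4, d(23) = 2, d(24) = 8, d(25) = 3, d(26) = 4, d(27) = 4. Summing all 27 values: 95. (Dirichlet's divisor formula: Σ_{n ≤ x} d(n) = x ln(x) + (2γ − 1) x + O(√x). For x = 27, the asymptotic estimate is ≈ 93.16.)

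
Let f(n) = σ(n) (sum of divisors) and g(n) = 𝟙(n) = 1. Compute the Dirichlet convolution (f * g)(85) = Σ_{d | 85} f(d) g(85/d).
(σ * 𝟙)(85) = 133

Divisors of 85: [1, 5, 17, 85]. For each d | 85:
  d = 1: σ(1) · 𝟙(85/1) = 1 · 1 = 1
  d = 5: σ(5) · 𝟙(85/5) = 6 · 1 = 6
  d = 17: σ(17) · 𝟙(85/17) = 18 · 1 = 18
  d = 85: σ(85) · 𝟙(85/85) = 108 · 1 = 108
Summing: (σ * 𝟙)(85) = 1 + 6 + 18 + 108 = 133.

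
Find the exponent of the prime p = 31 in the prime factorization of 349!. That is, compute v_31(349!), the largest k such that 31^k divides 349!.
v_31(349!) = 11

Legendre's formula: v_p(n!) = Σ_{k ≥ 1} ⌊n / p^k⌋. For p = 31, n = 349, the terms are:
  ⌊349/31^1⌋ = ⌊349/31⌋ = 11
(the next term ⌊349/31^2⌋ = 0, terminating the sum). Summing: v_31(349!) = 11 = 11.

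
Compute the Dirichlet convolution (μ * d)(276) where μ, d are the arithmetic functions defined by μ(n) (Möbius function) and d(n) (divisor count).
(μ * d)(276) = 1

Divisors of 276: [1, 2, 3, 4, 6, 12, 23, 46, 69, 92, 138, 276]. For each d | 276:
  d = 1: μ(1) · d(276/1) = 1 · 12 = 12
  d = 2: μ(2) · d(276/2) = -1 · 8 = -8
  d = 3: μ(3) · d(276/3) = -1 · 6 = -6
  d = 4: μ(4) · d(276/4) = 0 · 4 = 0
  d = 6: μ(6) · d(276/6) = 1 · 4 = 4
  d = 12: μ(12) · d(276/12) = 0 · 2 = 0
  d = 23: μ(23) · d(276/23) = -1 · 6 = -6
  d = 46: μ(46) · d(276/46) = 1 · 4 = 4
  d = 69: μ(69) · d(276/69) = 1 · 3 = 3
  d = 92: μ(92) · d(276/92) = 0 · 2 = 0
  d = 138: μ(138) · d(276/138) = -1 · 2 = -2
  d = 276: μ(276) · d(276/276) = 0 · 1 = 0
Summing: (μ * d)(276) = 12 + -8 + -6 + 0 + 4 + 0 + -6 + 4 + 3 + 0 + -2 + 0 = 1.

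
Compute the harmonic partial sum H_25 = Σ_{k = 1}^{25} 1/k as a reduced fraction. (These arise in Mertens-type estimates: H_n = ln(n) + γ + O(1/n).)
H_25 = 34052522467/8923714800

Direct summation: H_25 = 1 + 1/2 + ... + 1/25. The least common denominator is lcm(1, ..., 25) = 26771144400; over this denominator the numerator is 26771144400 + 13385572200 + 8923714800 + 6692786100 + 5354228880 + 4461857400 + 3824449200 + 3346393050 + 2974571600 + 2677114440 + 2433740400 + 2230928700 + 2059318800 + 1912224600 + 1784742960 + 1673196525 + 1574773200 + 1487285800 + 1409007600 + 1338557220 + 1274816400 + 1216870200 + 1163962800 + 1115464350 + 1070845776 = 102157567401, so H_25 = 102157567401/26771144400; reducing by gcd(102157567401, 26771144400) = 3 gives 34052522467/8923714800 ≈ 3.81596. (The PNT-adjacent estimate ln(25) + γ ≈ 3.79609 matches within O(1/n).)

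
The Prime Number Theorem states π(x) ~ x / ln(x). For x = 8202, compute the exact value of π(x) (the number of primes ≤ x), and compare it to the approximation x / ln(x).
π(8202) = 1028;  x/ln(x) ≈ 910.11;  relative error ≈ 11.47%.

Directly count primes up to 8202: π(8202) = 1028. The PNT approximation gives 8202/ln(8202) ≈ 8202/9.01213 ≈ 910.11. Relative error (π(x) − x/ln(x)) / π(x) ≈ 11.47%; the approximation is known to undercount slightly (Li(x) is a better estimate).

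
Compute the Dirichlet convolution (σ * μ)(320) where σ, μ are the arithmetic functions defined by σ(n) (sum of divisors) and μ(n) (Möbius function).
(σ * μ)(320) = 320

Divisors of 320: [1, 2, 4, 5, 8, 10, 16, 20, 32, 40, 64, 80, 160, 320]. For each d | 320:
  d = 1: σ(1) · μ(320/1) = 1 · 0 = 0
  d = 2: σ(2) · μ(320/2) = 3 · 0 = 0
  d = 4: σ(4) · μ(320/4) = 7 · 0 = 0
  d = 5: σ(5) · μ(320/5) = 6 · 0 = 0
  d = 8: σ(8) · μ(320/8) = 15 · 0 = 0
  d = 10: σ(10) · μ(320/10) = 18 · 0 = 0
  d = 16: σ(16) · μ(320/16) = 31 · 0 = 0
  d = 20: σ(20) · μ(320/20) = 42 · 0 = 0
  d = 32: σ(32) · μ(320/32) = 63 · 1 = 63
  d = 40: σ(40) · μ(320/40) = 90 · 0 = 0
  d = 64: σ(64) · μ(320/64) = 127 · -1 = -127
  d = 80: σ(80) · μ(320/80) = 186 · 0 = 0
  d = 160: σ(160) · μ(320/160) = 378 · -1 = -378
  d = 320: σ(320) · μ(320/320) = 762 · 1 = 762
Summing: (σ * μ)(320) = 0 + 0 + 0 + 0 + 0 + 0 + 0 + 0 + 63 + 0 + -127 + 0 + -378 + 762 = 320.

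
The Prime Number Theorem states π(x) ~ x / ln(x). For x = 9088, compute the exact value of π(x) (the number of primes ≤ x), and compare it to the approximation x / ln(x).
π(9088) = 1127;  x/ln(x) ≈ 997.07;  relative error ≈ 11.53%.

Directly count primes up to 9088: π(9088) = 1127. The PNT approximation gives 9088/ln(9088) ≈ 9088/9.11471 ≈ 997.07. Relative error (π(x) − x/ln(x)) / π(x) ≈ 11.53%; the approximation is known to undercount slightly (Li(x) is a better estimate).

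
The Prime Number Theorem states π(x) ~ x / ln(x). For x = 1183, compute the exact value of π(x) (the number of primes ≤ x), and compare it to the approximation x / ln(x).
π(1183) = 194;  x/ln(x) ≈ 167.19;  relative error ≈ 13.82%.

Directly count primes up to 1183: π(1183) = 194. The PNT approximation gives 1183/ln(1183) ≈ 1183/7.07581 ≈ 167.19. Relative error (π(x) − x/ln(x)) / π(x) ≈ 13.82%; the approximation is known to undercount slightly (Li(x) is a better estimate).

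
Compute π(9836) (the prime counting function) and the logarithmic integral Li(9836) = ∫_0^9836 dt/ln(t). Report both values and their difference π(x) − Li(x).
π(9836) = 1213;  Li(9836) ≈ 1228.32;  π(x) − Li(x) ≈ -15.32.

Direct count of primes ≤ 9836 gives π(9836) = 1213. Numerical evaluation of the logarithmic integral gives Li(9836) ≈ 1228.32. The difference π(x) − Li(x) ≈ -15.32 is typically negative for small/moderate x (Li(x) overestimates), though Littlewood's theorem shows this sign changes infinitely often.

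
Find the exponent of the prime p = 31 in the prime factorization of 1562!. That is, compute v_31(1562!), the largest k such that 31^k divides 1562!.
v_31(1562!) = 51

Legendre's formula: v_p(n!) = Σ_{k ≥ 1} ⌊n / p^k⌋. For p = 31, n = 1562, the terms are:
  ⌊1562/31^1⌋ = ⌊1562/31⌋ = 50
  ⌊1562/31^2⌋ = ⌊1562/961⌋ = 1
(the next term ⌊1562/31^3⌋ = 0, terminating the sum). Summing: v_31(1562!) = 50 + 1 = 51.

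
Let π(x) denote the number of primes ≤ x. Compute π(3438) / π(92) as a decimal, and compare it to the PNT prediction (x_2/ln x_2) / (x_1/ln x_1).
π(3438)/π(92) = 481/24 ≈ 20.0417;  PNT prediction ≈ 20.7521.

π(92) = 24 and π(3438) = 481, so π(3438)/π(92) ≈ 20.0417. The PNT-predicted ratio is (3438/ln(3438)) / (92/ln(92)) ≈ 20.7521. The two agree to within a few percent, as expected.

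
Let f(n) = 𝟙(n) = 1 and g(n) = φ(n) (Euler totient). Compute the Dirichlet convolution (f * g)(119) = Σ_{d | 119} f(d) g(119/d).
(𝟙 * φ)(119) = 119

Divisors of 119: [1, 7, 17, 119]. For each d | 119:
  d = 1: 𝟙(1) · φ(119/1) = 1 · 96 = 96
  d = 7: 𝟙(7) · φ(119/7) = 1 · 16 = 16
  d = 17: 𝟙(17) · φ(119/17) = 1 · 6 = 6
  d = 119: 𝟙(119) · φ(119/119) = 1 · 1 = 1
Summing: (𝟙 * φ)(119) = 96 + 16 + 6 + 1 = 119.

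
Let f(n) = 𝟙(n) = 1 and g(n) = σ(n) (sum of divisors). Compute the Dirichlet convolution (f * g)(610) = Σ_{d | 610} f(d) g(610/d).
(𝟙 * σ)(610) = 1764

Divisors of 610: [1, 2, 5, 10, 61, 122, 305, 610]. For each d | 610:
  d = 1: 𝟙(1) · σ(610/1) = 1 · 1116 = 1116
  d = 2: 𝟙(2) · σ(610/2) = 1 · 372 = 372
  d = 5: 𝟙(5) · σ(610/5) = 1 · 186 = 186
  d = 10: 𝟙(10) · σ(610/10) = 1 · 62 = 62
  d = 61: 𝟙(61) · σ(610/61) = 1 · 18 = 18
  d = 122: 𝟙(122) · σ(610/122) = 1 · 6 = 6
  d = 305: 𝟙(305) · σ(610/305) = 1 · 3 = 3
  d = 610: 𝟙(610) · σ(610/610) = 1 · 1 = 1
Summing: (𝟙 * σ)(610) = 1116 + 372 + 186 + 62 + 18 + 6 + 3 + 1 = 1764.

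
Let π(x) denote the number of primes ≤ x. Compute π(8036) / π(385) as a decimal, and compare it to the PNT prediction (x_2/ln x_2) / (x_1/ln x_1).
π(8036)/π(385) = 1010/76 ≈ 13.2895;  PNT prediction ≈ 13.8195.

π(385) = 76 and π(8036) = 1010, so π(8036)/π(385) ≈ 13.2895. The PNT-predicted ratio is (8036/ln(8036)) / (385/ln(385)) ≈ 13.8195. The two agree to within a few percent, as expected.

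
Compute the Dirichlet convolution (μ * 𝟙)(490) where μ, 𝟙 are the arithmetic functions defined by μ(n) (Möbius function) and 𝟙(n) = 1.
(μ * 𝟙)(490) = 0

Divisors of 490: [1, 2, 5, 7, 10, 14, 35, 49, 70, 98, 245, 490]. For each d | 490:
  d = 1: μ(1) · 𝟙(490/1) = 1 · 1 = 1
  d = 2: μ(2) · 𝟙(490/2) = -1 · 1 = -1
  d = 5: μ(5) · 𝟙(490/5) = -1 · 1 = -1
  d = 7: μ(7) · 𝟙(490/7) = -1 · 1 = -1
  d = 10: μ(10) · 𝟙(490/10) = 1 · 1 = 1
  d = 14: μ(14) · 𝟙(490/14) = 1 · 1 = 1
  d = 35: μ(35) · 𝟙(490/35) = 1 · 1 = 1
  d = 49: μ(49) · 𝟙(490/49) = 0 · 1 = 0
  d = 70: μ(70) · 𝟙(490/70) = -1 · 1 = -1
  d = 98: μ(98) · 𝟙(490/98) = 0 · 1 = 0
  d = 245: μ(245) · 𝟙(490/245) = 0 · 1 = 0
  d = 490: μ(490) · 𝟙(490/490) = 0 · 1 = 0
Summing: (μ * 𝟙)(490) = 1 + -1 + -1 + -1 + 1 + 1 + 1 + 0 + -1 + 0 + 0 + 0 = 0.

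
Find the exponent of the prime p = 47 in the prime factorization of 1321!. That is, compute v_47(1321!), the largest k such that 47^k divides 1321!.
v_47(1321!) = 28

Legendre's formula: v_p(n!) = Σ_{k ≥ 1} ⌊n / p^k⌋. For p = 47, n = 1321, the terms are:
  ⌊1321/47^1⌋ = ⌊1321/47⌋ = 28
(the next term ⌊1321/47^2⌋ = 0, terminating the sum). Summing: v_47(1321!) = 28 = 28.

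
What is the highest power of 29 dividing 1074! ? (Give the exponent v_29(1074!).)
v_29(1074!) = 38

Legendre's formula: v_p(n!) = Σ_{k ≥ 1} ⌊n / p^k⌋. For p = 29, n = 1074, the terms are:
  ⌊1074/29^1⌋ = ⌊1074/29⌋ = 37
  ⌊1074/29^2⌋ = ⌊1074/841⌋ = 1
(the next term ⌊1074/29^3⌋ = 0, terminating the sum). Summing: v_29(1074!) = 37 + 1 = 38.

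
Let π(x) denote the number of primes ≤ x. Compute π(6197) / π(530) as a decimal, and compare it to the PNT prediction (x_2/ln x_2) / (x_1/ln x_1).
π(6197)/π(530) = 805/99 ≈ 8.1313;  PNT prediction ≈ 8.3998.

π(530) = 99 and π(6197) = 805, so π(6197)/π(530) ≈ 8.1313. The PNT-predicted ratio is (6197/ln(6197)) / (530/ln(530)) ≈ 8.3998. The two agree to within a few percent, as expected.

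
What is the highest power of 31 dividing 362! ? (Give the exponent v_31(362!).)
v_31(362!) = 11

Legendre's formula: v_p(n!) = Σ_{k ≥ 1} ⌊n / p^k⌋. For p = 31, n = 362, the terms are:
  ⌊362/31^1⌋ = ⌊362/31⌋ = 11
(the next term ⌊362/31^2⌋ = 0, terminating the sum). Summing: v_31(362!) = 11 = 11.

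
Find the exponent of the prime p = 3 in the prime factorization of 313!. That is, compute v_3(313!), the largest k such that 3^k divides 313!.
v_3(313!) = 153

Legendre's formula: v_p(n!) = Σ_{k ≥ 1} ⌊n / p^k⌋. For p = 3, n = 313, the terms are:
  ⌊313/3^1⌋ = ⌊313/3⌋ = 104
  ⌊313/3^2⌋ = ⌊313/9⌋ = 34
  ⌊313/3^3⌋ = ⌊313/27⌋ = 11
  ⌊313/3^4⌋ = ⌊313/81⌋ = 3
  ⌊313/3^5⌋ = ⌊313/243⌋ = 1
(the next term ⌊313/3^6⌋ = 0, terminating the sum). Summing: v_3(313!) = 104 + 34 + 11 + 3 + 1 = 153.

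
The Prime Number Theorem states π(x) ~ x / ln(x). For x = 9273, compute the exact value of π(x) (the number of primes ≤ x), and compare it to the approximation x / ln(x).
π(9273) = 1147;  x/ln(x) ≈ 1015.12;  relative error ≈ 11.50%.

Directly count primes up to 9273: π(9273) = 1147. The PNT approximation gives 9273/ln(9273) ≈ 9273/9.13486 ≈ 1015.12. Relative error (π(x) − x/ln(x)) / π(x) ≈ 11.50%; the approximation is known to undercount slightly (Li(x) is a better estimate).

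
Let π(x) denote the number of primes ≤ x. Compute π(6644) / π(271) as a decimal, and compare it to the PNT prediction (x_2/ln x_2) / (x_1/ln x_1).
π(6644)/π(271) = 856/58 ≈ 14.7586;  PNT prediction ≈ 15.6048.

π(271) = 58 and π(6644) = 856, so π(6644)/π(271) ≈ 14.7586. The PNT-predicted ratio is (6644/ln(6644)) / (271/ln(271)) ≈ 15.6048. The two agree to within a few percent, as expected.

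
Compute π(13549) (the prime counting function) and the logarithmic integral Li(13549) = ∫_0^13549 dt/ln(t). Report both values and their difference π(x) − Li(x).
π(13549) = 1603;  Li(13549) ≈ 1624.94;  π(x) − Li(x) ≈ -21.94.

Direct count of primes ≤ 13549 gives π(13549) = 1603. Numerical evaluation of the logarithmic integral gives Li(13549) ≈ 1624.94. The difference π(x) − Li(x) ≈ -21.94 is typically negative for small/moderate x (Li(x) overestimates), though Littlewood's theorem shows this sign changes infinitely often.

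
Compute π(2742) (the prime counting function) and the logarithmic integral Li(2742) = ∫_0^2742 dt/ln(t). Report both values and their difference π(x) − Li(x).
π(2742) = 400;  Li(2742) ≈ 410.36;  π(x) − Li(x) ≈ -10.36.

Direct count of primes ≤ 2742 gives π(2742) = 400. Numerical evaluation of the logarithmic integral gives Li(2742) ≈ 410.36. The difference π(x) − Li(x) ≈ -10.36 is typically negative for small/moderate x (Li(x) overestimates), though Littlewood's theorem shows this sign changes infinitely often.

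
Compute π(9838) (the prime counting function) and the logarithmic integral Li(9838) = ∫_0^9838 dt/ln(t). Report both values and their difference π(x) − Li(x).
π(9838) = 1213;  Li(9838) ≈ 1228.53;  π(x) − Li(x) ≈ -15.53.

Direct count of primes ≤ 9838 gives π(9838) = 1213. Numerical evaluation of the logarithmic integral gives Li(9838) ≈ 1228.53. The difference π(x) − Li(x) ≈ -15.53 is typically negative for small/moderate x (Li(x) overestimates), though Littlewood's theorem shows this sign changes infinitely often.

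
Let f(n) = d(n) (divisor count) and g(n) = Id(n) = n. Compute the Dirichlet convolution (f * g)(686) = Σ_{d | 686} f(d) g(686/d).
(d * Id)(686) = 1864

Divisors of 686: [1, 2, 7, 14, 49, 98, 343, 686]. For each d | 686:
  d = 1: d(1) · Id(686/1) = 1 · 686 = 686
  d = 2: d(2) · Id(686/2) = 2 · 343 = 686
  d = 7: d(7) · Id(686/7) = 2 · 98 = 196
  d = 14: d(14) · Id(686/14) = 4 · 49 = 196
  d = 49: d(49) · Id(686/49) = 3 · 14 = 42
  d = 98: d(98) · Id(686/98) = 6 · 7 = 42
  d = 343: d(343) · Id(686/343) = 4 · 2 = 8
  d = 686: d(686) · Id(686/686) = 8 · 1 = 8
Summing: (d * Id)(686) = 686 + 686 + 196 + 196 + 42 + 42 + 8 + 8 = 1864.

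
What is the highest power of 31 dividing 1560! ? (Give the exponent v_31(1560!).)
v_31(1560!) = 51

Legendre's formula: v_p(n!) = Σ_{k ≥ 1} ⌊n / p^k⌋. For p = 31, n = 1560, the terms are:
  ⌊1560/31^1⌋ = ⌊1560/31⌋ = 50
  ⌊1560/31^2⌋ = ⌊1560/961⌋ = 1
(the next term ⌊1560/31^3⌋ = 0, terminating the sum). Summing: v_31(1560!) = 50 + 1 = 51.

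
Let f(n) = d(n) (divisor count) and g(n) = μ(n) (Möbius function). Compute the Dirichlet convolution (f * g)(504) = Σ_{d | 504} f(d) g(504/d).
(d * μ)(504) = 1

Divisors of 504: [1, 2, 3, 4, 6, 7, 8, 9, 12, 14, 18, 21, 24, 28, 36, 42, 56, 63, 72, 84, 126, 168, 252, 504]. For each d | 504:
  d = 1: d(1) · μ(504/1) = 1 · 0 = 0
  d = 2: d(2) · μ(504/2) = 2 · 0 = 0
  d = 3: d(3) · μ(504/3) = 2 · 0 = 0
  d = 4: d(4) · μ(504/4) = 3 · 0 = 0
  d = 6: d(6) · μ(504/6) = 4 · 0 = 0
  d = 7: d(7) · μ(504/7) = 2 · 0 = 0
  d = 8: d(8) · μ(504/8) = 4 · 0 = 0
  d = 9: d(9) · μ(504/9) = 3 · 0 = 0
  d = 12: d(12) · μ(504/12) = 6 · -1 = -6
  d = 14: d(14) · μ(504/14) = 4 · 0 = 0
  d = 18: d(18) · μ(504/18) = 6 · 0 = 0
  d = 21: d(21) · μ(504/21) = 4 · 0 = 0
  d = 24: d(24) · μ(504/24) = 8 · 1 = 8
  d = 28: d(28) · μ(504/28) = 6 · 0 = 0
  d = 36: d(36) · μ(504/36) = 9 · 1 = 9
  d = 42: d(42) · μ(504/42) = 8 · 0 = 0
  d = 56: d(56) · μ(504/56) = 8 · 0 = 0
  d = 63: d(63) · μ(504/63) = 6 · 0 = 0
  d = 72: d(72) · μ(504/72) = 12 · -1 = -12
  d = 84: d(84) · μ(504/84) = 12 · 1 = 12
  d = 126: d(126) · μ(504/126) = 12 · 0 = 0
  d = 168: d(168) · μ(504/168) = 16 · -1 = -16
  d = 252: d(252) · μ(504/252) = 18 · -1 = -18
  d = 504: d(504) · μ(504/504) = 24 · 1 = 24
Summing: (d * μ)(504) = 0 + 0 + 0 + 0 + 0 + 0 + 0 + 0 + -6 + 0 + 0 + 0 + 8 + 0 + 9 + 0 + 0 + 0 + -12 + 12 + 0 + -16 + -18 + 24 = 1.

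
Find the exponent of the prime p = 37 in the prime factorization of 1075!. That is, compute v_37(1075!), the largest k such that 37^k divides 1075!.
v_37(1075!) = 29

Legendre's formula: v_p(n!) = Σ_{k ≥ 1} ⌊n / p^k⌋. For p = 37, n = 1075, the terms are:
  ⌊1075/37^1⌋ = ⌊1075/37⌋ = 29
(the next term ⌊1075/37^2⌋ = 0, terminating the sum). Summing: v_37(1075!) = 29 = 29.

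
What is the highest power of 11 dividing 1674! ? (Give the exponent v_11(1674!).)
v_11(1674!) = 166

Legendre's formula: v_p(n!) = Σ_{k ≥ 1} ⌊n / p^k⌋. For p = 11, n = 1674, the terms are:
  ⌊1674/11^1⌋ = ⌊1674/11⌋ = 152
  ⌊1674/11^2⌋ = ⌊1674/121⌋ = 13
  ⌊1674/11^3⌋ = ⌊1674/1331⌋ = 1
(the next term ⌊1674/11^4⌋ = 0, terminating the sum). Summing: v_11(1674!) = 152 + 13 + 1 = 166.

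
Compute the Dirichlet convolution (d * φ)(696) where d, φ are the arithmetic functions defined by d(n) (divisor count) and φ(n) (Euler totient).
(d * φ)(696) = 1800

Divisors of 696: [1, 2, 3, 4, 6, 8, 12, 24, 29, 58, 87, 116, 174, 232, 348, 696]. For each d | 696:
  d = 1: d(1) · φ(696/1) = 1 · 224 = 224
  d = 2: d(2) · φ(696/2) = 2 · 112 = 224
  d = 3: d(3) · φ(696/3) = 2 · 112 = 224
  d = 4: d(4) · φ(696/4) = 3 · 56 = 168
  d = 6: d(6) · φ(696/6) = 4 · 56 = 224
  d = 8: d(8) · φ(696/8) = 4 · 56 = 224
  d = 12: d(12) · φ(696/12) = 6 · 28 = 168
  d = 24: d(24) · φ(696/24) = 8 · 28 = 224
  d = 29: d(29) · φ(696/29) = 2 · 8 = 16
  d = 58: d(58) · φ(696/58) = 4 · 4 = 16
  d = 87: d(87) · φ(696/87) = 4 · 4 = 16
  d = 116: d(116) · φ(696/116) = 6 · 2 = 12
  d = 174: d(174) · φ(696/174) = 8 · 2 = 16
  d = 232: d(232) · φ(696/232) = 8 · 2 = 16
  d = 348: d(348) · φ(696/348) = 12 · 1 = 12
  d = 696: d(696) · φ(696/696) = 16 · 1 = 16
Summing: (d * φ)(696) = 224 + 224 + 224 + 168 + 224 + 224 + 168 + 224 + 16 + 16 + 16 + 12 + 16 + 16 + 12 + 16 = 1800.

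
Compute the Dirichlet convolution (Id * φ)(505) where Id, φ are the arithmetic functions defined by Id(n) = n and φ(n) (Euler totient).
(Id * φ)(505) = 1809

Divisors of 505: [1, 5, 101, 505]. For each d | 505:
  d = 1: Id(1) · φ(505/1) = 1 · 400 = 400
  d = 5: Id(5) · φ(505/5) = 5 · 100 = 500
  d = 101: Id(101) · φ(505/101) = 101 · 4 = 404
  d = 505: Id(505) · φ(505/505) = 505 · 1 = 505
Summing: (Id * φ)(505) = 400 + 500 + 404 + 505 = 1809.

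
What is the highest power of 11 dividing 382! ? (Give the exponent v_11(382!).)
v_11(382!) = 37

Legendre's formula: v_p(n!) = Σ_{k ≥ 1} ⌊n / p^k⌋. For p = 11, n = 382, the terms are:
  ⌊382/11^1⌋ = ⌊382/11⌋ = 34
  ⌊382/11^2⌋ = ⌊382/121⌋ = 3
(the next term ⌊382/11^3⌋ = 0, terminating the sum). Summing: v_11(382!) = 34 + 3 = 37.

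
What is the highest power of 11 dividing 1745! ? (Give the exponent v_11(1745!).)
v_11(1745!) = 173

Legendre's formula: v_p(n!) = Σ_{k ≥ 1} ⌊n / p^k⌋. For p = 11, n = 1745, the terms are:
  ⌊1745/11^1⌋ = ⌊1745/11⌋ = 158
  ⌊1745/11^2⌋ = ⌊1745/121⌋ = 14
  ⌊1745/11^3⌋ = ⌊1745/1331⌋ = 1
(the next term ⌊1745/11^4⌋ = 0, terminating the sum). Summing: v_11(1745!) = 158 + 14 + 1 = 173.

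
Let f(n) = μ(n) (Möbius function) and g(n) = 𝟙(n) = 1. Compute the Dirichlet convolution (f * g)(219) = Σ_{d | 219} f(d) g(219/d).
(μ * 𝟙)(219) = 0

Divisors of 219: [1, 3, 73, 219]. For each d | 219:
  d = 1: μ(1) · 𝟙(219/1) = 1 · 1 = 1
  d = 3: μ(3) · 𝟙(219/3) = -1 · 1 = -1
  d = 73: μ(73) · 𝟙(219/73) = -1 · 1 = -1
  d = 219: μ(219) · 𝟙(219/219) = 1 · 1 = 1
Summing: (μ * 𝟙)(219) = 1 + -1 + -1 + 1 = 0.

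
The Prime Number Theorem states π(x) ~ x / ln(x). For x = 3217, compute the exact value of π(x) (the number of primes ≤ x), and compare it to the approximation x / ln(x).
π(3217) = 455;  x/ln(x) ≈ 398.33;  relative error ≈ 12.45%.

Directly count primes up to 3217: π(3217) = 455. The PNT approximation gives 3217/ln(3217) ≈ 3217/8.07620 ≈ 398.33. Relative error (π(x) − x/ln(x)) / π(x) ≈ 12.45%; the approximation is known to undercount slightly (Li(x) is a better estimate).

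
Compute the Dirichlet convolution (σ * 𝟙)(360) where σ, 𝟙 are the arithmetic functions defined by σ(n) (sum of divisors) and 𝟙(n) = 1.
(σ * 𝟙)(360) = 3276

Divisors of 360: [1, 2, 3, 4, 5, 6, 8, 9, 10, 12, 15, 18, 20, 24, 30, 36, 40, 45, 60, 72, 90, 120, 180, 360]. For each d | 360:
  d = 1: σ(1) · 𝟙(360/1) = 1 · 1 = 1
  d = 2: σ(2) · 𝟙(360/2) = 3 · 1 = 3
  d = 3: σ(3) · 𝟙(360/3) = 4 · 1 = 4
  d = 4: σ(4) · 𝟙(360/4) = 7 · 1 = 7
  d = 5: σ(5) · 𝟙(360/5) = 6 · 1 = 6
  d = 6: σ(6) · 𝟙(360/6) = 12 · 1 = 12
  d = 8: σ(8) · 𝟙(360/8) = 15 · 1 = 15
  d = 9: σ(9) · 𝟙(360/9) = 13 · 1 = 13
  d = 10: σ(10) · 𝟙(360/10) = 18 · 1 = 18
  d = 12: σ(12) · 𝟙(360/12) = 28 · 1 = 28
  d = 15: σ(15) · 𝟙(360/15) = 24 · 1 = 24
  d = 18: σ(18) · 𝟙(360/18) = 39 · 1 = 39
  d = 20: σ(20) · 𝟙(360/20) = 42 · 1 = 42
  d = 24: σ(24) · 𝟙(360/24) = 60 · 1 = 60
  d = 30: σ(30) · 𝟙(360/30) = 72 · 1 = 72
  d = 36: σ(36) · 𝟙(360/36) = 91 · 1 = 91
  d = 40: σ(40) · 𝟙(360/40) = 90 · 1 = 90
  d = 45: σ(45) · 𝟙(360/45) = 78 · 1 = 78
  d = 60: σ(60) · 𝟙(360/60) = 168 · 1 = 168
  d = 72: σ(72) · 𝟙(360/72) = 195 · 1 = 195
  d = 90: σ(90) · 𝟙(360/90) = 234 · 1 = 234
  d = 120: σ(120) · 𝟙(360/120) = 360 · 1 = 360
  d = 180: σ(180) · 𝟙(360/180) = 546 · 1 = 546
  d = 360: σ(360) · 𝟙(360/360) = 1170 · 1 = 1170
Summing: (σ * 𝟙)(360) = 1 + 3 + 4 + 7 + 6 + 12 + 15 + 13 + 18 + 28 + 24 + 39 + 42 + 60 + 72 + 91 + 90 + 78 + 168 + 195 + 234 + 360 + 546 + 1170 = 3276.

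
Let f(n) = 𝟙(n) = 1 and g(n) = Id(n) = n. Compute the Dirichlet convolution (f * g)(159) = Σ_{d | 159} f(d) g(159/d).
(𝟙 * Id)(159) = 216

Divisors of 159: [1, 3, 53, 159]. For each d | 159:
  d = 1: 𝟙(1) · Id(159/1) = 1 · 159 = 159
  d = 3: 𝟙(3) · Id(159/3) = 1 · 53 = 53
  d = 53: 𝟙(53) · Id(159/53) = 1 · 3 = 3
  d = 159: 𝟙(159) · Id(159/159) = 1 · 1 = 1
Summing: (𝟙 * Id)(159) = 159 + 53 + 3 + 1 = 216.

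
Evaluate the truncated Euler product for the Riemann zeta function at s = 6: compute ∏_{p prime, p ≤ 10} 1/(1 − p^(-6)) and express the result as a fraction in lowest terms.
∏ = 5359375/5268016

The primes p ≤ 10 are [2, 3, 5, 7]. For each prime, (1 − 1/p^6)^(-1) = p^6 / (p^6 − 1). The product is (1 − 1/2^6)^(-1), (1 − 1/3^6)^(-1), (1 − 1/5^6)^(-1), (1 − 1/7^6)^(-1) = ∏ p^6 / (p^6 − 1) = 5359375/5268016.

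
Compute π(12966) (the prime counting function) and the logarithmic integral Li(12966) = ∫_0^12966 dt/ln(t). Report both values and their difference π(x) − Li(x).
π(12966) = 1543;  Li(12966) ≈ 1563.52;  π(x) − Li(x) ≈ -20.52.

Direct count of primes ≤ 12966 gives π(12966) = 1543. Numerical evaluation of the logarithmic integral gives Li(12966) ≈ 1563.52. The difference π(x) − Li(x) ≈ -20.52 is typically negative for small/moderate x (Li(x) overestimates), though Littlewood's theorem shows this sign changes infinitely often.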